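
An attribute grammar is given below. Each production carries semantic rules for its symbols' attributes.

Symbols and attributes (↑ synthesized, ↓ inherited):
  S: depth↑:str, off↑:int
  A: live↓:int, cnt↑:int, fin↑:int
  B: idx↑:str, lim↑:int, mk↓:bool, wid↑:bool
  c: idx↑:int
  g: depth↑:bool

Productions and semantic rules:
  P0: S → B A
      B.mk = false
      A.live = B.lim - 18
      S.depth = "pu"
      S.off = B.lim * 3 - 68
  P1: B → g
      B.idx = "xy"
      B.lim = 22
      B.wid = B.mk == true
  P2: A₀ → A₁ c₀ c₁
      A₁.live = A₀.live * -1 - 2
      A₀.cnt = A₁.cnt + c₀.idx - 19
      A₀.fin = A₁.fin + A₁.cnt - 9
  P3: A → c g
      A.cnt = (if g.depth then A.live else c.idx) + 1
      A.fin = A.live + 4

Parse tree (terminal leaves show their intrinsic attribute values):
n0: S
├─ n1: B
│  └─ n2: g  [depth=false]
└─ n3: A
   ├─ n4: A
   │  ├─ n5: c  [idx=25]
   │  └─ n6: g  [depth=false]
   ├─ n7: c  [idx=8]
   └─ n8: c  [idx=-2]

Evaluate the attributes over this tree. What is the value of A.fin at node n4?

1. n1.mk = false  [false]
2. n2.depth = false  [terminal]
3. n1.idx = "xy"  ["xy"]
4. n1.lim = 22  [22]
5. n1.wid = false  [B.mk == true]
6. n3.live = 4  [B.lim - 18]
7. n4.live = -6  [A₀.live * -1 - 2]
8. n5.idx = 25  [terminal]
9. n6.depth = false  [terminal]
10. n4.cnt = 26  [(if g.depth then A.live else c.idx) + 1]
11. n4.fin = -2  [A.live + 4]
12. n7.idx = 8  [terminal]
13. n8.idx = -2  [terminal]
14. n3.cnt = 15  [A₁.cnt + c₀.idx - 19]
15. n3.fin = 15  [A₁.fin + A₁.cnt - 9]
16. n0.depth = "pu"  ["pu"]
17. n0.off = -2  [B.lim * 3 - 68]

-2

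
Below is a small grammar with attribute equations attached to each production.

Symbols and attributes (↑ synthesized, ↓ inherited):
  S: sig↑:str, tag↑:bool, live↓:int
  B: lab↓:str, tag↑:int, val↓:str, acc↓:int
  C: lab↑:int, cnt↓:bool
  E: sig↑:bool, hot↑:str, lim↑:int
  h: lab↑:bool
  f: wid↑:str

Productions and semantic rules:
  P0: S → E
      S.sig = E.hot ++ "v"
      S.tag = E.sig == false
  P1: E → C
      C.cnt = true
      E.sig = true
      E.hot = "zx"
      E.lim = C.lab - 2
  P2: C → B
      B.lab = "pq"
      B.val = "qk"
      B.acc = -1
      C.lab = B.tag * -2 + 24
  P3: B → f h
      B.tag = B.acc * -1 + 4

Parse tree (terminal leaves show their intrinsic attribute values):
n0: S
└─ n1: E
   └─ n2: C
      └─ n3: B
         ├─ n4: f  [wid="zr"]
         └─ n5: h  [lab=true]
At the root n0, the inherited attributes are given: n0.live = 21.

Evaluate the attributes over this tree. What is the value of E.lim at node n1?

12

1. n0.live = 21  [given at root]
2. n2.cnt = true  [true]
3. n3.lab = "pq"  ["pq"]
4. n3.val = "qk"  ["qk"]
5. n3.acc = -1  [-1]
6. n4.wid = "zr"  [terminal]
7. n5.lab = true  [terminal]
8. n3.tag = 5  [B.acc * -1 + 4]
9. n2.lab = 14  [B.tag * -2 + 24]
10. n1.sig = true  [true]
11. n1.hot = "zx"  ["zx"]
12. n1.lim = 12  [C.lab - 2]
13. n0.sig = "zxv"  [E.hot ++ "v"]
14. n0.tag = false  [E.sig == false]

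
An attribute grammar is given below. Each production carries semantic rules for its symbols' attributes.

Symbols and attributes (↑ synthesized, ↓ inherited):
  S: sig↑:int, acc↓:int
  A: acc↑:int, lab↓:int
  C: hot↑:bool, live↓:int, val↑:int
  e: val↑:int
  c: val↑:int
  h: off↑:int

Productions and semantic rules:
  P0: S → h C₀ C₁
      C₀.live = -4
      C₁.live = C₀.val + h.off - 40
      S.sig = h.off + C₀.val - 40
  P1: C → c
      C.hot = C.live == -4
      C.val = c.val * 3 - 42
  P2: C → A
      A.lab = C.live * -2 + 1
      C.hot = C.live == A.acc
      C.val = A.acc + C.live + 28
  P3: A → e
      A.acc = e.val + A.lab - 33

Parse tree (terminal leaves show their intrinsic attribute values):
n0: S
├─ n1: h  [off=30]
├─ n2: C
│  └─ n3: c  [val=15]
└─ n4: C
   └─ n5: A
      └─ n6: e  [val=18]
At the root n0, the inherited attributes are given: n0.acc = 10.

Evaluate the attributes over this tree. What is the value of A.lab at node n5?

1. n0.acc = 10  [given at root]
2. n1.off = 30  [terminal]
3. n2.live = -4  [-4]
4. n3.val = 15  [terminal]
5. n2.hot = true  [C.live == -4]
6. n2.val = 3  [c.val * 3 - 42]
7. n4.live = -7  [C₀.val + h.off - 40]
8. n5.lab = 15  [C.live * -2 + 1]
9. n6.val = 18  [terminal]
10. n5.acc = 0  [e.val + A.lab - 33]
11. n4.hot = false  [C.live == A.acc]
12. n4.val = 21  [A.acc + C.live + 28]
13. n0.sig = -7  [h.off + C₀.val - 40]

15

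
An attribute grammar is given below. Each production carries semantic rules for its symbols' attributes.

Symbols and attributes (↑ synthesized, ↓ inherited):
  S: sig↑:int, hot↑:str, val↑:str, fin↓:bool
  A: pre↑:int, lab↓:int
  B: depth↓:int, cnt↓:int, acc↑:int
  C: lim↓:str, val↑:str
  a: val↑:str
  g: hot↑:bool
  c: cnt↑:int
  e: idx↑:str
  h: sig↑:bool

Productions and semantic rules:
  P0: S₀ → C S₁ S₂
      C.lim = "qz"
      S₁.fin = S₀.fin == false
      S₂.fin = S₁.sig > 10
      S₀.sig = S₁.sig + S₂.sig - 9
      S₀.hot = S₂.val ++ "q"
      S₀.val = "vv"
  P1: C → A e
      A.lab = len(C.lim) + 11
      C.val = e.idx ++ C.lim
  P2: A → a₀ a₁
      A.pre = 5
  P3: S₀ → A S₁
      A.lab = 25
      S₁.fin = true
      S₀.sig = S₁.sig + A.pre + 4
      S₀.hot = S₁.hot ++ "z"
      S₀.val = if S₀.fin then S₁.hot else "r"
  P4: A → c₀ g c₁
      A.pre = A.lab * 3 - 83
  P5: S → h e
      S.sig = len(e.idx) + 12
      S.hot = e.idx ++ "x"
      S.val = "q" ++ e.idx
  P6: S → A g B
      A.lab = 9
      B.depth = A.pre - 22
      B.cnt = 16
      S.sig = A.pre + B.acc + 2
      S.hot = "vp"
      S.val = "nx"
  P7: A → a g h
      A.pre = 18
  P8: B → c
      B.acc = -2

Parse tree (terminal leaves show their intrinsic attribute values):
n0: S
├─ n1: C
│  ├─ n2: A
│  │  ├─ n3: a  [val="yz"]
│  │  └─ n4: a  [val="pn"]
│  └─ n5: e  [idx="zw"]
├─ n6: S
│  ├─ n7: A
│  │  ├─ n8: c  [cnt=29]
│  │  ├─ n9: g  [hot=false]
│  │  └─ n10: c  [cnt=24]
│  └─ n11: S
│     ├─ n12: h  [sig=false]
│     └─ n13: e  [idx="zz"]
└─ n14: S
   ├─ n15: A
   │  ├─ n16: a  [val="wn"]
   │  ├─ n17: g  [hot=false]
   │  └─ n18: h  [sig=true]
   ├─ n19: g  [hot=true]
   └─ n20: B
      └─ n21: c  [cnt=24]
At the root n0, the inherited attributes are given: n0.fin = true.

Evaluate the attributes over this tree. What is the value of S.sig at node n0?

1. n0.fin = true  [given at root]
2. n1.lim = "qz"  ["qz"]
3. n2.lab = 13  [len(C.lim) + 11]
4. n3.val = "yz"  [terminal]
5. n4.val = "pn"  [terminal]
6. n2.pre = 5  [5]
7. n5.idx = "zw"  [terminal]
8. n1.val = "zwqz"  [e.idx ++ C.lim]
9. n6.fin = false  [S₀.fin == false]
10. n7.lab = 25  [25]
11. n8.cnt = 29  [terminal]
12. n9.hot = false  [terminal]
13. n10.cnt = 24  [terminal]
14. n7.pre = -8  [A.lab * 3 - 83]
15. n11.fin = true  [true]
16. n12.sig = false  [terminal]
17. n13.idx = "zz"  [terminal]
18. n11.sig = 14  [len(e.idx) + 12]
19. n11.hot = "zzx"  [e.idx ++ "x"]
20. n11.val = "qzz"  ["q" ++ e.idx]
21. n6.sig = 10  [S₁.sig + A.pre + 4]
22. n6.hot = "zzxz"  [S₁.hot ++ "z"]
23. n6.val = "r"  [if S₀.fin then S₁.hot else "r"]
24. n14.fin = false  [S₁.sig > 10]
25. n15.lab = 9  [9]
26. n16.val = "wn"  [terminal]
27. n17.hot = false  [terminal]
28. n18.sig = true  [terminal]
29. n15.pre = 18  [18]
30. n19.hot = true  [terminal]
31. n20.depth = -4  [A.pre - 22]
32. n20.cnt = 16  [16]
33. n21.cnt = 24  [terminal]
34. n20.acc = -2  [-2]
35. n14.sig = 18  [A.pre + B.acc + 2]
36. n14.hot = "vp"  ["vp"]
37. n14.val = "nx"  ["nx"]
38. n0.sig = 19  [S₁.sig + S₂.sig - 9]
39. n0.hot = "nxq"  [S₂.val ++ "q"]
40. n0.val = "vv"  ["vv"]

19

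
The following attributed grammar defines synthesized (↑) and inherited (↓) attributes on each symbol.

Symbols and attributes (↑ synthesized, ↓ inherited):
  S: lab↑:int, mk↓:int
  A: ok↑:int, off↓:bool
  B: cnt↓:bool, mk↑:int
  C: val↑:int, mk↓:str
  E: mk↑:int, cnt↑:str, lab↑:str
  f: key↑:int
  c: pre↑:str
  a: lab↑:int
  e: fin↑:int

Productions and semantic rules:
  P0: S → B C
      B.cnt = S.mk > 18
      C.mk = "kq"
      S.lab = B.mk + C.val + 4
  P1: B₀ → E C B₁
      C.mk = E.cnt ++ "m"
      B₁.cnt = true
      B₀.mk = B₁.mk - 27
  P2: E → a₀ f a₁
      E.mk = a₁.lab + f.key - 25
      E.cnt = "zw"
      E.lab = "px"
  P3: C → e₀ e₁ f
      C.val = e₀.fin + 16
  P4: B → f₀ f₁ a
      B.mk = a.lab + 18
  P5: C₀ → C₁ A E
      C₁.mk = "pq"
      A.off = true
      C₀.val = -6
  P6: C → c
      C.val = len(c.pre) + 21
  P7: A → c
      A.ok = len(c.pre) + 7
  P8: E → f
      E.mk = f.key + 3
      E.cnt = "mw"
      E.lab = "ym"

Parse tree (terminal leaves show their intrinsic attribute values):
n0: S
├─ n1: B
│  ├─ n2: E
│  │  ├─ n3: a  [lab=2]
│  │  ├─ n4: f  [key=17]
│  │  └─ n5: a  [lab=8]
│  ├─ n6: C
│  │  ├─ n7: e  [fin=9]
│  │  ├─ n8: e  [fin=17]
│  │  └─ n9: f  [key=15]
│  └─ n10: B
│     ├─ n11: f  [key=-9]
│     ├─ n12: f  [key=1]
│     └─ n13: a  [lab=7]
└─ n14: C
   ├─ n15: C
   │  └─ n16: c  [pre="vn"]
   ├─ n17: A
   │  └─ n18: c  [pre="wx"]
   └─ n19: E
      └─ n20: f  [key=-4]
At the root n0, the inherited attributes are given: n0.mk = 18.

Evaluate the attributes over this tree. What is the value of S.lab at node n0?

-4

1. n0.mk = 18  [given at root]
2. n1.cnt = false  [S.mk > 18]
3. n3.lab = 2  [terminal]
4. n4.key = 17  [terminal]
5. n5.lab = 8  [terminal]
6. n2.mk = 0  [a₁.lab + f.key - 25]
7. n2.cnt = "zw"  ["zw"]
8. n2.lab = "px"  ["px"]
9. n6.mk = "zwm"  [E.cnt ++ "m"]
10. n7.fin = 9  [terminal]
11. n8.fin = 17  [terminal]
12. n9.key = 15  [terminal]
13. n6.val = 25  [e₀.fin + 16]
14. n10.cnt = true  [true]
15. n11.key = -9  [terminal]
16. n12.key = 1  [terminal]
17. n13.lab = 7  [terminal]
18. n10.mk = 25  [a.lab + 18]
19. n1.mk = -2  [B₁.mk - 27]
20. n14.mk = "kq"  ["kq"]
21. n15.mk = "pq"  ["pq"]
22. n16.pre = "vn"  [terminal]
23. n15.val = 23  [len(c.pre) + 21]
24. n17.off = true  [true]
25. n18.pre = "wx"  [terminal]
26. n17.ok = 9  [len(c.pre) + 7]
27. n20.key = -4  [terminal]
28. n19.mk = -1  [f.key + 3]
29. n19.cnt = "mw"  ["mw"]
30. n19.lab = "ym"  ["ym"]
31. n14.val = -6  [-6]
32. n0.lab = -4  [B.mk + C.val + 4]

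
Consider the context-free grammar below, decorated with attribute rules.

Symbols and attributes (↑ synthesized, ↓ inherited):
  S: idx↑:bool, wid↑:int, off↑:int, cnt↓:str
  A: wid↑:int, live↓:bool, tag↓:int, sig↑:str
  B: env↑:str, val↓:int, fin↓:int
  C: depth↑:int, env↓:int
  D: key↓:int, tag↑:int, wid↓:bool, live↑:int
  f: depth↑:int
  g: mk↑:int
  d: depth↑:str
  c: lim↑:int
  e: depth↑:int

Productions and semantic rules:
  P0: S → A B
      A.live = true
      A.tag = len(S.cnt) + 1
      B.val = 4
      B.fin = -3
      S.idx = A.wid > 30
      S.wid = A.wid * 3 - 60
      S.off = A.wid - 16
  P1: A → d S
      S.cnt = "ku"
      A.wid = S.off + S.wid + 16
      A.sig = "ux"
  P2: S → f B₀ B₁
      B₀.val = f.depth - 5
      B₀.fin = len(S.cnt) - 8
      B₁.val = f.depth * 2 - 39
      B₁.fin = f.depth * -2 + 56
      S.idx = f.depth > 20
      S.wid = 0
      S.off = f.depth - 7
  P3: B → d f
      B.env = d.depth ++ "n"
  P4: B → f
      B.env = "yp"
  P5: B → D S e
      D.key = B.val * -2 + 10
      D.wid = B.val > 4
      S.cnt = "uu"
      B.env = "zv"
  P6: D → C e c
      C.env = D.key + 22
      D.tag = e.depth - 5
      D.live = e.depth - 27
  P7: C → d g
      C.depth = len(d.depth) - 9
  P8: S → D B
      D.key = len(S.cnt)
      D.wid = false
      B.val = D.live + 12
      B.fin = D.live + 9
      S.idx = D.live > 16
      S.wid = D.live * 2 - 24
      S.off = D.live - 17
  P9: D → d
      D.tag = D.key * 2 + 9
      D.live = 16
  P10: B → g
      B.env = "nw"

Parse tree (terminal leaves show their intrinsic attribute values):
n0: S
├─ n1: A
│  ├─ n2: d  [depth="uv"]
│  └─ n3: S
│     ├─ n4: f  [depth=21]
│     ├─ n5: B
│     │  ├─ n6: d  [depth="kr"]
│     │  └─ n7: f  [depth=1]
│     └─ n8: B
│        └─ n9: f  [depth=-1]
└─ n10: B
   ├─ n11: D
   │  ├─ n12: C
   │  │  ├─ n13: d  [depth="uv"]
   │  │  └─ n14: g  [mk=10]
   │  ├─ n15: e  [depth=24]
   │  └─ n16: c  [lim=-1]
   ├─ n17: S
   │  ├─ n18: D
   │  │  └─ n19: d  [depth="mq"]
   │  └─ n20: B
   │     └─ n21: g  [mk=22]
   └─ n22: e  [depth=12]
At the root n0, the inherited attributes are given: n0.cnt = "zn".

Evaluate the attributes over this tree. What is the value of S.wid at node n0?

30

1. n0.cnt = "zn"  [given at root]
2. n1.live = true  [true]
3. n1.tag = 3  [len(S.cnt) + 1]
4. n2.depth = "uv"  [terminal]
5. n3.cnt = "ku"  ["ku"]
6. n4.depth = 21  [terminal]
7. n5.val = 16  [f.depth - 5]
8. n5.fin = -6  [len(S.cnt) - 8]
9. n6.depth = "kr"  [terminal]
10. n7.depth = 1  [terminal]
11. n5.env = "krn"  [d.depth ++ "n"]
12. n8.val = 3  [f.depth * 2 - 39]
13. n8.fin = 14  [f.depth * -2 + 56]
14. n9.depth = -1  [terminal]
15. n8.env = "yp"  ["yp"]
16. n3.idx = true  [f.depth > 20]
17. n3.wid = 0  [0]
18. n3.off = 14  [f.depth - 7]
19. n1.wid = 30  [S.off + S.wid + 16]
20. n1.sig = "ux"  ["ux"]
21. n10.val = 4  [4]
22. n10.fin = -3  [-3]
23. n11.key = 2  [B.val * -2 + 10]
24. n11.wid = false  [B.val > 4]
25. n12.env = 24  [D.key + 22]
26. n13.depth = "uv"  [terminal]
27. n14.mk = 10  [terminal]
28. n12.depth = -7  [len(d.depth) - 9]
29. n15.depth = 24  [terminal]
30. n16.lim = -1  [terminal]
31. n11.tag = 19  [e.depth - 5]
32. n11.live = -3  [e.depth - 27]
33. n17.cnt = "uu"  ["uu"]
34. n18.key = 2  [len(S.cnt)]
35. n18.wid = false  [false]
36. n19.depth = "mq"  [terminal]
37. n18.tag = 13  [D.key * 2 + 9]
38. n18.live = 16  [16]
39. n20.val = 28  [D.live + 12]
40. n20.fin = 25  [D.live + 9]
41. n21.mk = 22  [terminal]
42. n20.env = "nw"  ["nw"]
43. n17.idx = false  [D.live > 16]
44. n17.wid = 8  [D.live * 2 - 24]
45. n17.off = -1  [D.live - 17]
46. n22.depth = 12  [terminal]
47. n10.env = "zv"  ["zv"]
48. n0.idx = false  [A.wid > 30]
49. n0.wid = 30  [A.wid * 3 - 60]
50. n0.off = 14  [A.wid - 16]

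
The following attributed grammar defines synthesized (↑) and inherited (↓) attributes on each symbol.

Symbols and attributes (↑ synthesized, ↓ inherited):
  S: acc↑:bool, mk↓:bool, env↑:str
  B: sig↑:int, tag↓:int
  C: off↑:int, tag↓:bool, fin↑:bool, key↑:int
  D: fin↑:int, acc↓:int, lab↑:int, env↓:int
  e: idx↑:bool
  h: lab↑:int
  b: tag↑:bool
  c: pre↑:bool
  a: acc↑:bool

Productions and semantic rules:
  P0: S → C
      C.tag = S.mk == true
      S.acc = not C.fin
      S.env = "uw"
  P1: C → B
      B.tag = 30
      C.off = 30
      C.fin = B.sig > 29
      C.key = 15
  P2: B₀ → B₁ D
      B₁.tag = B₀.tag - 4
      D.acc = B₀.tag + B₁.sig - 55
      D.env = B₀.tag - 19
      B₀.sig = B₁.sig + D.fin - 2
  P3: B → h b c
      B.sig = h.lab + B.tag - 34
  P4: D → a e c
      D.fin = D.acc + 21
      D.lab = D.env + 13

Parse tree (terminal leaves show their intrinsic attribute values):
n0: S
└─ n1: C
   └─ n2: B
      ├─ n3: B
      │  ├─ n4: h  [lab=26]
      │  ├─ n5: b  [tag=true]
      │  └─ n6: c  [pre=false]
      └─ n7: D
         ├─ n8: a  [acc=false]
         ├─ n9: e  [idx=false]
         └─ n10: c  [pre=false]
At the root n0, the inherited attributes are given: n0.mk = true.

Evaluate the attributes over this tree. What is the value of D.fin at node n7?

14

1. n0.mk = true  [given at root]
2. n1.tag = true  [S.mk == true]
3. n2.tag = 30  [30]
4. n3.tag = 26  [B₀.tag - 4]
5. n4.lab = 26  [terminal]
6. n5.tag = true  [terminal]
7. n6.pre = false  [terminal]
8. n3.sig = 18  [h.lab + B.tag - 34]
9. n7.acc = -7  [B₀.tag + B₁.sig - 55]
10. n7.env = 11  [B₀.tag - 19]
11. n8.acc = false  [terminal]
12. n9.idx = false  [terminal]
13. n10.pre = false  [terminal]
14. n7.fin = 14  [D.acc + 21]
15. n7.lab = 24  [D.env + 13]
16. n2.sig = 30  [B₁.sig + D.fin - 2]
17. n1.off = 30  [30]
18. n1.fin = true  [B.sig > 29]
19. n1.key = 15  [15]
20. n0.acc = false  [not C.fin]
21. n0.env = "uw"  ["uw"]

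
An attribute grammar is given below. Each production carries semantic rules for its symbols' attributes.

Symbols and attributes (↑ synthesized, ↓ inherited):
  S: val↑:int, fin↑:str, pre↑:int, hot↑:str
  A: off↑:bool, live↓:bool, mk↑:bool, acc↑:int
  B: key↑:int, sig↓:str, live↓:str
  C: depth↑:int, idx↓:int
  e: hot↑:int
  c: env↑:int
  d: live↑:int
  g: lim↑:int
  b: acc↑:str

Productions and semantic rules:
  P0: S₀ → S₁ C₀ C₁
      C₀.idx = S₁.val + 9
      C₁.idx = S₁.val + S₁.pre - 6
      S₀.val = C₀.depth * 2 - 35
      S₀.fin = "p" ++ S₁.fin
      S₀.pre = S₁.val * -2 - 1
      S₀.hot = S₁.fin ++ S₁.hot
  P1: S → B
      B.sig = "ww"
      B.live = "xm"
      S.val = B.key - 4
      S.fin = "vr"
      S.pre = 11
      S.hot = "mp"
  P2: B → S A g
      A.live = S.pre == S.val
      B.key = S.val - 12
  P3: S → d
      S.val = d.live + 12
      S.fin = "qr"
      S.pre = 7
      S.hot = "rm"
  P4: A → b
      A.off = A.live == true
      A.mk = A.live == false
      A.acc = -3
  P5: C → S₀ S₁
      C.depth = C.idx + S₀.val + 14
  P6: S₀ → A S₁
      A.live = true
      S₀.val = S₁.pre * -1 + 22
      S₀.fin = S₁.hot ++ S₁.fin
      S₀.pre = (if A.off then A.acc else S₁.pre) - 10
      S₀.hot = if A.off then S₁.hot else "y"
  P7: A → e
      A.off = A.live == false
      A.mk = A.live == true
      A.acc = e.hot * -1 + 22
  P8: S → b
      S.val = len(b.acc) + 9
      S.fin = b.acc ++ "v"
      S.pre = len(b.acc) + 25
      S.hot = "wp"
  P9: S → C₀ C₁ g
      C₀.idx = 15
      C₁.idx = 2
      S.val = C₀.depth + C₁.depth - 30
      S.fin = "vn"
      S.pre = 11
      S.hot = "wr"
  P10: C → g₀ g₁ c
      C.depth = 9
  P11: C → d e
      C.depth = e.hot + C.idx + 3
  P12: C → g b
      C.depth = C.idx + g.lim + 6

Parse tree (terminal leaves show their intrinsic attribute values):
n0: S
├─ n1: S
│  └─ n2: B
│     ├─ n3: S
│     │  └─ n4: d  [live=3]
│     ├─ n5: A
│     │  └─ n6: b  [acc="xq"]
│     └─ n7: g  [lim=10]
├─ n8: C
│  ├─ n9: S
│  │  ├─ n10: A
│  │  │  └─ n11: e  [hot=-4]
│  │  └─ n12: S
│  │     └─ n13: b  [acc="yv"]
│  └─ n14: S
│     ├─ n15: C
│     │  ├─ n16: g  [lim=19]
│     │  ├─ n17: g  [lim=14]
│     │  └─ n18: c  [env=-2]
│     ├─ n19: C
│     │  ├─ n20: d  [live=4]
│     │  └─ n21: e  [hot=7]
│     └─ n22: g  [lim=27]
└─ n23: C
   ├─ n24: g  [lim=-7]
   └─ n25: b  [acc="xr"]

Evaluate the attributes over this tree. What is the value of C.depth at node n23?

1. n2.sig = "ww"  ["ww"]
2. n2.live = "xm"  ["xm"]
3. n4.live = 3  [terminal]
4. n3.val = 15  [d.live + 12]
5. n3.fin = "qr"  ["qr"]
6. n3.pre = 7  [7]
7. n3.hot = "rm"  ["rm"]
8. n5.live = false  [S.pre == S.val]
9. n6.acc = "xq"  [terminal]
10. n5.off = false  [A.live == true]
11. n5.mk = true  [A.live == false]
12. n5.acc = -3  [-3]
13. n7.lim = 10  [terminal]
14. n2.key = 3  [S.val - 12]
15. n1.val = -1  [B.key - 4]
16. n1.fin = "vr"  ["vr"]
17. n1.pre = 11  [11]
18. n1.hot = "mp"  ["mp"]
19. n8.idx = 8  [S₁.val + 9]
20. n10.live = true  [true]
21. n11.hot = -4  [terminal]
22. n10.off = false  [A.live == false]
23. n10.mk = true  [A.live == true]
24. n10.acc = 26  [e.hot * -1 + 22]
25. n13.acc = "yv"  [terminal]
26. n12.val = 11  [len(b.acc) + 9]
27. n12.fin = "yvv"  [b.acc ++ "v"]
28. n12.pre = 27  [len(b.acc) + 25]
29. n12.hot = "wp"  ["wp"]
30. n9.val = -5  [S₁.pre * -1 + 22]
31. n9.fin = "wpyvv"  [S₁.hot ++ S₁.fin]
32. n9.pre = 17  [(if A.off then A.acc else S₁.pre) - 10]
33. n9.hot = "y"  [if A.off then S₁.hot else "y"]
34. n15.idx = 15  [15]
35. n16.lim = 19  [terminal]
36. n17.lim = 14  [terminal]
37. n18.env = -2  [terminal]
38. n15.depth = 9  [9]
39. n19.idx = 2  [2]
40. n20.live = 4  [terminal]
41. n21.hot = 7  [terminal]
42. n19.depth = 12  [e.hot + C.idx + 3]
43. n22.lim = 27  [terminal]
44. n14.val = -9  [C₀.depth + C₁.depth - 30]
45. n14.fin = "vn"  ["vn"]
46. n14.pre = 11  [11]
47. n14.hot = "wr"  ["wr"]
48. n8.depth = 17  [C.idx + S₀.val + 14]
49. n23.idx = 4  [S₁.val + S₁.pre - 6]
50. n24.lim = -7  [terminal]
51. n25.acc = "xr"  [terminal]
52. n23.depth = 3  [C.idx + g.lim + 6]
53. n0.val = -1  [C₀.depth * 2 - 35]
54. n0.fin = "pvr"  ["p" ++ S₁.fin]
55. n0.pre = 1  [S₁.val * -2 - 1]
56. n0.hot = "vrmp"  [S₁.fin ++ S₁.hot]

3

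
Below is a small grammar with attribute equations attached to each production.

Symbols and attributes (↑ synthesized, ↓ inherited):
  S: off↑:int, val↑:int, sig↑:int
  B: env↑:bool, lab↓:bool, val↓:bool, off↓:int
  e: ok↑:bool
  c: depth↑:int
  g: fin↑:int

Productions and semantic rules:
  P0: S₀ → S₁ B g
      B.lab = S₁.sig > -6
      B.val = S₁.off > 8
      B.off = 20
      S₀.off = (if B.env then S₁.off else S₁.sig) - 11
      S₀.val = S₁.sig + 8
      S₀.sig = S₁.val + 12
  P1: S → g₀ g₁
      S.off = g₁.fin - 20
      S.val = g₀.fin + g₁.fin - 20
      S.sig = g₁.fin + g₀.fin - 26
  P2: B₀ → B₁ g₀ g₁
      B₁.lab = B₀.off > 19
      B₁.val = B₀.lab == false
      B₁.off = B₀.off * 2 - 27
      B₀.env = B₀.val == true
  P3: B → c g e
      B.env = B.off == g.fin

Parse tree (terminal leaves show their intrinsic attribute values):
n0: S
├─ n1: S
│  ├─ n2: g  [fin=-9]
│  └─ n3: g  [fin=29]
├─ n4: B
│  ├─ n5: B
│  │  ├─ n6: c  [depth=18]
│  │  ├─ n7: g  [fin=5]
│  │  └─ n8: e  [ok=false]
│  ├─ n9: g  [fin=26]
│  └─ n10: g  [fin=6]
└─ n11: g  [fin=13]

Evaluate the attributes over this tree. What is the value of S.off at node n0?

-2

1. n2.fin = -9  [terminal]
2. n3.fin = 29  [terminal]
3. n1.off = 9  [g₁.fin - 20]
4. n1.val = 0  [g₀.fin + g₁.fin - 20]
5. n1.sig = -6  [g₁.fin + g₀.fin - 26]
6. n4.lab = false  [S₁.sig > -6]
7. n4.val = true  [S₁.off > 8]
8. n4.off = 20  [20]
9. n5.lab = true  [B₀.off > 19]
10. n5.val = true  [B₀.lab == false]
11. n5.off = 13  [B₀.off * 2 - 27]
12. n6.depth = 18  [terminal]
13. n7.fin = 5  [terminal]
14. n8.ok = false  [terminal]
15. n5.env = false  [B.off == g.fin]
16. n9.fin = 26  [terminal]
17. n10.fin = 6  [terminal]
18. n4.env = true  [B₀.val == true]
19. n11.fin = 13  [terminal]
20. n0.off = -2  [(if B.env then S₁.off else S₁.sig) - 11]
21. n0.val = 2  [S₁.sig + 8]
22. n0.sig = 12  [S₁.val + 12]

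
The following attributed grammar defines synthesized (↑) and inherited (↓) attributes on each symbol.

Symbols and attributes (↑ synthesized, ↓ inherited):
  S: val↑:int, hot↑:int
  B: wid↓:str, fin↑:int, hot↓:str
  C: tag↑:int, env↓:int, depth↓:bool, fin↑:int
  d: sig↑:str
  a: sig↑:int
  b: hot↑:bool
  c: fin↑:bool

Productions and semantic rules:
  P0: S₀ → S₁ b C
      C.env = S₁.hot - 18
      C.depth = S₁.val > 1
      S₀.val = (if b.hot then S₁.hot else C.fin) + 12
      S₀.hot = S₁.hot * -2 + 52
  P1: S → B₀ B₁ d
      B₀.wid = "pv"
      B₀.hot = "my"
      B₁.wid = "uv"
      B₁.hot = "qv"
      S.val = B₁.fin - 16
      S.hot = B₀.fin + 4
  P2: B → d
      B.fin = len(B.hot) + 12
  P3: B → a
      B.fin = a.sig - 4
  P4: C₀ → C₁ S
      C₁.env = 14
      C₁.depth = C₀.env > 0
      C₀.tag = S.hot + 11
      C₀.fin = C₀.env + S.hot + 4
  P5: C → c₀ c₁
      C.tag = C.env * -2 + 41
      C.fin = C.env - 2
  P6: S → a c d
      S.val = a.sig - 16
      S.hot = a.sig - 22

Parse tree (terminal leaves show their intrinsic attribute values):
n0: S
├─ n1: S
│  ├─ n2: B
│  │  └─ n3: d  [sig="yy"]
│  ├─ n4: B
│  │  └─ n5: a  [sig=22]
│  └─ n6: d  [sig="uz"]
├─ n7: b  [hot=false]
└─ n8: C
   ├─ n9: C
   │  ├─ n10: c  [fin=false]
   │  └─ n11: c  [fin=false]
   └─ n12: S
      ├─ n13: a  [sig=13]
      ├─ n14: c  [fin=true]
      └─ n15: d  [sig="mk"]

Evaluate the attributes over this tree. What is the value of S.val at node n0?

1. n2.wid = "pv"  ["pv"]
2. n2.hot = "my"  ["my"]
3. n3.sig = "yy"  [terminal]
4. n2.fin = 14  [len(B.hot) + 12]
5. n4.wid = "uv"  ["uv"]
6. n4.hot = "qv"  ["qv"]
7. n5.sig = 22  [terminal]
8. n4.fin = 18  [a.sig - 4]
9. n6.sig = "uz"  [terminal]
10. n1.val = 2  [B₁.fin - 16]
11. n1.hot = 18  [B₀.fin + 4]
12. n7.hot = false  [terminal]
13. n8.env = 0  [S₁.hot - 18]
14. n8.depth = true  [S₁.val > 1]
15. n9.env = 14  [14]
16. n9.depth = false  [C₀.env > 0]
17. n10.fin = false  [terminal]
18. n11.fin = false  [terminal]
19. n9.tag = 13  [C.env * -2 + 41]
20. n9.fin = 12  [C.env - 2]
21. n13.sig = 13  [terminal]
22. n14.fin = true  [terminal]
23. n15.sig = "mk"  [terminal]
24. n12.val = -3  [a.sig - 16]
25. n12.hot = -9  [a.sig - 22]
26. n8.tag = 2  [S.hot + 11]
27. n8.fin = -5  [C₀.env + S.hot + 4]
28. n0.val = 7  [(if b.hot then S₁.hot else C.fin) + 12]
29. n0.hot = 16  [S₁.hot * -2 + 52]

7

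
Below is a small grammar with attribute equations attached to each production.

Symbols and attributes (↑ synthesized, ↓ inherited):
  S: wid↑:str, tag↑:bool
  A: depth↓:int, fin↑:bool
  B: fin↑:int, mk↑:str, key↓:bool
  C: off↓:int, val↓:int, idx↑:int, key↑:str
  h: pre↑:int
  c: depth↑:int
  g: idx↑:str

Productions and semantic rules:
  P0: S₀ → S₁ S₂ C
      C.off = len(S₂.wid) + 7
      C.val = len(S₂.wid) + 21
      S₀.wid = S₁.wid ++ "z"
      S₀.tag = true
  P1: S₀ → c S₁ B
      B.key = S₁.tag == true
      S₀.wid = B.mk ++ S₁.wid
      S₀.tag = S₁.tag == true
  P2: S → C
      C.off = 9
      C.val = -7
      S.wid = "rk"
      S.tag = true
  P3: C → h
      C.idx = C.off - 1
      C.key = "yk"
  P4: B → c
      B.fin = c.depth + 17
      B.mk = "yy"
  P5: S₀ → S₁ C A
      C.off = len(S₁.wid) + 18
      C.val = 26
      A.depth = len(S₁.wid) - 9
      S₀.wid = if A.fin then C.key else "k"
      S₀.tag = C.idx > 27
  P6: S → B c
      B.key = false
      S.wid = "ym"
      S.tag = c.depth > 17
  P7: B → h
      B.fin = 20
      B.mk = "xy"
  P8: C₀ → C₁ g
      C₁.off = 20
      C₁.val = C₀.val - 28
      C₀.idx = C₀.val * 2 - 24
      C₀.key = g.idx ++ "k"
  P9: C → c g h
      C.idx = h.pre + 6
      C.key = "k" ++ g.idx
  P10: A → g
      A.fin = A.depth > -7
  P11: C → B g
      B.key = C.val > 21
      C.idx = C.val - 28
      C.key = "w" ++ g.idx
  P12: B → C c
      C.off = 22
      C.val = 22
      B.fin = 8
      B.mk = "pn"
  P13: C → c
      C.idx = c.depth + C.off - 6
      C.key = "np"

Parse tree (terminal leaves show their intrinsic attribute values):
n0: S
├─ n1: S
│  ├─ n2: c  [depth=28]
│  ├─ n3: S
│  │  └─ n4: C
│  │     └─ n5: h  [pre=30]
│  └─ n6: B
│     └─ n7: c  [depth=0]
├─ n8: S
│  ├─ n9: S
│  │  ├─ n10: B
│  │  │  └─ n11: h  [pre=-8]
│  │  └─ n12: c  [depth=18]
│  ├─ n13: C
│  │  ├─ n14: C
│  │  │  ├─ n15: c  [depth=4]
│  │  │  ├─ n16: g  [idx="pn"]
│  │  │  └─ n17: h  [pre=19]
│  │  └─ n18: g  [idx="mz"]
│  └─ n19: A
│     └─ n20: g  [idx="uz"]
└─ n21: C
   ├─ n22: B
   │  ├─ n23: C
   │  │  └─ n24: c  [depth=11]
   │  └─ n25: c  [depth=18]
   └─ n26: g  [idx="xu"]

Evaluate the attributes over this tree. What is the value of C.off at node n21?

1. n2.depth = 28  [terminal]
2. n4.off = 9  [9]
3. n4.val = -7  [-7]
4. n5.pre = 30  [terminal]
5. n4.idx = 8  [C.off - 1]
6. n4.key = "yk"  ["yk"]
7. n3.wid = "rk"  ["rk"]
8. n3.tag = true  [true]
9. n6.key = true  [S₁.tag == true]
10. n7.depth = 0  [terminal]
11. n6.fin = 17  [c.depth + 17]
12. n6.mk = "yy"  ["yy"]
13. n1.wid = "yyrk"  [B.mk ++ S₁.wid]
14. n1.tag = true  [S₁.tag == true]
15. n10.key = false  [false]
16. n11.pre = -8  [terminal]
17. n10.fin = 20  [20]
18. n10.mk = "xy"  ["xy"]
19. n12.depth = 18  [terminal]
20. n9.wid = "ym"  ["ym"]
21. n9.tag = true  [c.depth > 17]
22. n13.off = 20  [len(S₁.wid) + 18]
23. n13.val = 26  [26]
24. n14.off = 20  [20]
25. n14.val = -2  [C₀.val - 28]
26. n15.depth = 4  [terminal]
27. n16.idx = "pn"  [terminal]
28. n17.pre = 19  [terminal]
29. n14.idx = 25  [h.pre + 6]
30. n14.key = "kpn"  ["k" ++ g.idx]
31. n18.idx = "mz"  [terminal]
32. n13.idx = 28  [C₀.val * 2 - 24]
33. n13.key = "mzk"  [g.idx ++ "k"]
34. n19.depth = -7  [len(S₁.wid) - 9]
35. n20.idx = "uz"  [terminal]
36. n19.fin = false  [A.depth > -7]
37. n8.wid = "k"  [if A.fin then C.key else "k"]
38. n8.tag = true  [C.idx > 27]
39. n21.off = 8  [len(S₂.wid) + 7]
40. n21.val = 22  [len(S₂.wid) + 21]
41. n22.key = true  [C.val > 21]
42. n23.off = 22  [22]
43. n23.val = 22  [22]
44. n24.depth = 11  [terminal]
45. n23.idx = 27  [c.depth + C.off - 6]
46. n23.key = "np"  ["np"]
47. n25.depth = 18  [terminal]
48. n22.fin = 8  [8]
49. n22.mk = "pn"  ["pn"]
50. n26.idx = "xu"  [terminal]
51. n21.idx = -6  [C.val - 28]
52. n21.key = "wxu"  ["w" ++ g.idx]
53. n0.wid = "yyrkz"  [S₁.wid ++ "z"]
54. n0.tag = true  [true]

8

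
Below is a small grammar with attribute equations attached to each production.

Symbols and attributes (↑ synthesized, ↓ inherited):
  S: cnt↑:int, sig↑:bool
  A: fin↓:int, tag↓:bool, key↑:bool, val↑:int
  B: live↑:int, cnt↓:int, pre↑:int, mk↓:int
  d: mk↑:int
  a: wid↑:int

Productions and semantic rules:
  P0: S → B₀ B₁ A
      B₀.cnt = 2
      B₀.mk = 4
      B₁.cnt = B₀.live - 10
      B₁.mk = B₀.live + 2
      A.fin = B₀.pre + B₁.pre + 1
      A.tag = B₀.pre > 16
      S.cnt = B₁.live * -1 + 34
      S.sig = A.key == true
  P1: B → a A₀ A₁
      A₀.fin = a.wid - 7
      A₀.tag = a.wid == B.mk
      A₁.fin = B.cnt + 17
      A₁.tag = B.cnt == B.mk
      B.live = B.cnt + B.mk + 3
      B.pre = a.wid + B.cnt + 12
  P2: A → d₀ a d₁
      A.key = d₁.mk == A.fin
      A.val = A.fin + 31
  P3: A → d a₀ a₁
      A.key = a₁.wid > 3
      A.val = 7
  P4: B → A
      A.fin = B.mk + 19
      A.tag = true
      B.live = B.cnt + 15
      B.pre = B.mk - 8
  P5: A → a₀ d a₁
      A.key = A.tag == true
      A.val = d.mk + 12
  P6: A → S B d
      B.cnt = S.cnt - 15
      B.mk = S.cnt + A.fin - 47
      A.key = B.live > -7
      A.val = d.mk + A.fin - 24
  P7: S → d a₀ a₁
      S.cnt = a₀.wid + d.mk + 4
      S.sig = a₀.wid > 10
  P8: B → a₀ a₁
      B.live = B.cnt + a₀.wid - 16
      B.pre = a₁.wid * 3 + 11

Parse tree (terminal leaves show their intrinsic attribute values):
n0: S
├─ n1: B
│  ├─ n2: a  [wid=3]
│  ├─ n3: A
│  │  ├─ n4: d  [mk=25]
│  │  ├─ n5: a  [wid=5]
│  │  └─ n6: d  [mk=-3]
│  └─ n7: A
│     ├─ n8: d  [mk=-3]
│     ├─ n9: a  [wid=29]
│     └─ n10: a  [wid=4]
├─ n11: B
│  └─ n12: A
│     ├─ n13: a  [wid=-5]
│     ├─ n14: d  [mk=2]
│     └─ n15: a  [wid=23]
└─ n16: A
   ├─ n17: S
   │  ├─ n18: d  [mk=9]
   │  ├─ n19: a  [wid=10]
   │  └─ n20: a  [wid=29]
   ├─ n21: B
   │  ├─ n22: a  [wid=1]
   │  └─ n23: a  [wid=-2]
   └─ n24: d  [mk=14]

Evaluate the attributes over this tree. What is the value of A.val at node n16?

11

1. n1.cnt = 2  [2]
2. n1.mk = 4  [4]
3. n2.wid = 3  [terminal]
4. n3.fin = -4  [a.wid - 7]
5. n3.tag = false  [a.wid == B.mk]
6. n4.mk = 25  [terminal]
7. n5.wid = 5  [terminal]
8. n6.mk = -3  [terminal]
9. n3.key = false  [d₁.mk == A.fin]
10. n3.val = 27  [A.fin + 31]
11. n7.fin = 19  [B.cnt + 17]
12. n7.tag = false  [B.cnt == B.mk]
13. n8.mk = -3  [terminal]
14. n9.wid = 29  [terminal]
15. n10.wid = 4  [terminal]
16. n7.key = true  [a₁.wid > 3]
17. n7.val = 7  [7]
18. n1.live = 9  [B.cnt + B.mk + 3]
19. n1.pre = 17  [a.wid + B.cnt + 12]
20. n11.cnt = -1  [B₀.live - 10]
21. n11.mk = 11  [B₀.live + 2]
22. n12.fin = 30  [B.mk + 19]
23. n12.tag = true  [true]
24. n13.wid = -5  [terminal]
25. n14.mk = 2  [terminal]
26. n15.wid = 23  [terminal]
27. n12.key = true  [A.tag == true]
28. n12.val = 14  [d.mk + 12]
29. n11.live = 14  [B.cnt + 15]
30. n11.pre = 3  [B.mk - 8]
31. n16.fin = 21  [B₀.pre + B₁.pre + 1]
32. n16.tag = true  [B₀.pre > 16]
33. n18.mk = 9  [terminal]
34. n19.wid = 10  [terminal]
35. n20.wid = 29  [terminal]
36. n17.cnt = 23  [a₀.wid + d.mk + 4]
37. n17.sig = false  [a₀.wid > 10]
38. n21.cnt = 8  [S.cnt - 15]
39. n21.mk = -3  [S.cnt + A.fin - 47]
40. n22.wid = 1  [terminal]
41. n23.wid = -2  [terminal]
42. n21.live = -7  [B.cnt + a₀.wid - 16]
43. n21.pre = 5  [a₁.wid * 3 + 11]
44. n24.mk = 14  [terminal]
45. n16.key = false  [B.live > -7]
46. n16.val = 11  [d.mk + A.fin - 24]
47. n0.cnt = 20  [B₁.live * -1 + 34]
48. n0.sig = false  [A.key == true]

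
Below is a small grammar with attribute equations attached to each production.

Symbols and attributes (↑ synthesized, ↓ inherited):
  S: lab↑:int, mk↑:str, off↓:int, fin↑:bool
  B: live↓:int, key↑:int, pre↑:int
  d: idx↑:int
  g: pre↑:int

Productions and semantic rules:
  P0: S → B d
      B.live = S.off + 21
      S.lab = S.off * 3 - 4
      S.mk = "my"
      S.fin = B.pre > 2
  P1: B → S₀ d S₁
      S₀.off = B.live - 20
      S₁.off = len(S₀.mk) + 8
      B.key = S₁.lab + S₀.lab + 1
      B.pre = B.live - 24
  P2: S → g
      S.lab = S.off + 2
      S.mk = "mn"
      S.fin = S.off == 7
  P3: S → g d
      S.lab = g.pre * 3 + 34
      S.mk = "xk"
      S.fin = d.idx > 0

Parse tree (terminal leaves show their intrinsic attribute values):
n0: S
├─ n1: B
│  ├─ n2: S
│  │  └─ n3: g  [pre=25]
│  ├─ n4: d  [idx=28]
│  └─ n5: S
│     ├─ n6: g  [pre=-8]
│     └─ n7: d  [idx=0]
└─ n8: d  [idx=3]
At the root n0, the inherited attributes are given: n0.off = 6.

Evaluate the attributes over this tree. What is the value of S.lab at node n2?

9

1. n0.off = 6  [given at root]
2. n1.live = 27  [S.off + 21]
3. n2.off = 7  [B.live - 20]
4. n3.pre = 25  [terminal]
5. n2.lab = 9  [S.off + 2]
6. n2.mk = "mn"  ["mn"]
7. n2.fin = true  [S.off == 7]
8. n4.idx = 28  [terminal]
9. n5.off = 10  [len(S₀.mk) + 8]
10. n6.pre = -8  [terminal]
11. n7.idx = 0  [terminal]
12. n5.lab = 10  [g.pre * 3 + 34]
13. n5.mk = "xk"  ["xk"]
14. n5.fin = false  [d.idx > 0]
15. n1.key = 20  [S₁.lab + S₀.lab + 1]
16. n1.pre = 3  [B.live - 24]
17. n8.idx = 3  [terminal]
18. n0.lab = 14  [S.off * 3 - 4]
19. n0.mk = "my"  ["my"]
20. n0.fin = true  [B.pre > 2]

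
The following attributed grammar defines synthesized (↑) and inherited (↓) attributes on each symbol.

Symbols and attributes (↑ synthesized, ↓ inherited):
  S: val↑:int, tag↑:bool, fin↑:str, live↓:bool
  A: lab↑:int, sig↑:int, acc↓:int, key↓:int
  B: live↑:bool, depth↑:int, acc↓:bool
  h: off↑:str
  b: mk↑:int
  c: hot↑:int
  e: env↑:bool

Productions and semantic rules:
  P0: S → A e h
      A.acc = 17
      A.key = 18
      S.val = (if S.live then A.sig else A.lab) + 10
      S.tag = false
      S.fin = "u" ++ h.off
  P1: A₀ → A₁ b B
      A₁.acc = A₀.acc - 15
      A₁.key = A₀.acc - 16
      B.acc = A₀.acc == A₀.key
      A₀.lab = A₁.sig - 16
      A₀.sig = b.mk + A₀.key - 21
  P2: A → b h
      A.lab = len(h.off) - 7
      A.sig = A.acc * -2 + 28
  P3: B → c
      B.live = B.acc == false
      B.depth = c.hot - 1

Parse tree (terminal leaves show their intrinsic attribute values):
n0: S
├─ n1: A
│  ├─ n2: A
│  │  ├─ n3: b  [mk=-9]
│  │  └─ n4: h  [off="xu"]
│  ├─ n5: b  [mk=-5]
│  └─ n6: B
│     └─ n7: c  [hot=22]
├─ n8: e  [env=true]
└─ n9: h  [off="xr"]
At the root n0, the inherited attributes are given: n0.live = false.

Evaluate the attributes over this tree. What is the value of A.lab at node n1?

8

1. n0.live = false  [given at root]
2. n1.acc = 17  [17]
3. n1.key = 18  [18]
4. n2.acc = 2  [A₀.acc - 15]
5. n2.key = 1  [A₀.acc - 16]
6. n3.mk = -9  [terminal]
7. n4.off = "xu"  [terminal]
8. n2.lab = -5  [len(h.off) - 7]
9. n2.sig = 24  [A.acc * -2 + 28]
10. n5.mk = -5  [terminal]
11. n6.acc = false  [A₀.acc == A₀.key]
12. n7.hot = 22  [terminal]
13. n6.live = true  [B.acc == false]
14. n6.depth = 21  [c.hot - 1]
15. n1.lab = 8  [A₁.sig - 16]
16. n1.sig = -8  [b.mk + A₀.key - 21]
17. n8.env = true  [terminal]
18. n9.off = "xr"  [terminal]
19. n0.val = 18  [(if S.live then A.sig else A.lab) + 10]
20. n0.tag = false  [false]
21. n0.fin = "uxr"  ["u" ++ h.off]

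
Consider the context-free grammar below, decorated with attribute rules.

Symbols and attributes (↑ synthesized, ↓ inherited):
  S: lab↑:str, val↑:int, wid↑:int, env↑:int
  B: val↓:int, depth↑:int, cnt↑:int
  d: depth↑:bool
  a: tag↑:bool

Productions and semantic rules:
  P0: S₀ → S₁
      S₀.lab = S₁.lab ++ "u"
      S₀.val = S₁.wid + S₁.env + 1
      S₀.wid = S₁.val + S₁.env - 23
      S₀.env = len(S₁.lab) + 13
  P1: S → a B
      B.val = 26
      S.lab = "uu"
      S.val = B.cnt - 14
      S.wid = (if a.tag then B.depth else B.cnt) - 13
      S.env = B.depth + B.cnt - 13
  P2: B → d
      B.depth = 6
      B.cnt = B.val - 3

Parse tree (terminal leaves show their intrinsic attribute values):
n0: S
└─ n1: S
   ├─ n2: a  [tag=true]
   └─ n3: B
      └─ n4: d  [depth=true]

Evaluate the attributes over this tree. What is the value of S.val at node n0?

10

1. n2.tag = true  [terminal]
2. n3.val = 26  [26]
3. n4.depth = true  [terminal]
4. n3.depth = 6  [6]
5. n3.cnt = 23  [B.val - 3]
6. n1.lab = "uu"  ["uu"]
7. n1.val = 9  [B.cnt - 14]
8. n1.wid = -7  [(if a.tag then B.depth else B.cnt) - 13]
9. n1.env = 16  [B.depth + B.cnt - 13]
10. n0.lab = "uuu"  [S₁.lab ++ "u"]
11. n0.val = 10  [S₁.wid + S₁.env + 1]
12. n0.wid = 2  [S₁.val + S₁.env - 23]
13. n0.env = 15  [len(S₁.lab) + 13]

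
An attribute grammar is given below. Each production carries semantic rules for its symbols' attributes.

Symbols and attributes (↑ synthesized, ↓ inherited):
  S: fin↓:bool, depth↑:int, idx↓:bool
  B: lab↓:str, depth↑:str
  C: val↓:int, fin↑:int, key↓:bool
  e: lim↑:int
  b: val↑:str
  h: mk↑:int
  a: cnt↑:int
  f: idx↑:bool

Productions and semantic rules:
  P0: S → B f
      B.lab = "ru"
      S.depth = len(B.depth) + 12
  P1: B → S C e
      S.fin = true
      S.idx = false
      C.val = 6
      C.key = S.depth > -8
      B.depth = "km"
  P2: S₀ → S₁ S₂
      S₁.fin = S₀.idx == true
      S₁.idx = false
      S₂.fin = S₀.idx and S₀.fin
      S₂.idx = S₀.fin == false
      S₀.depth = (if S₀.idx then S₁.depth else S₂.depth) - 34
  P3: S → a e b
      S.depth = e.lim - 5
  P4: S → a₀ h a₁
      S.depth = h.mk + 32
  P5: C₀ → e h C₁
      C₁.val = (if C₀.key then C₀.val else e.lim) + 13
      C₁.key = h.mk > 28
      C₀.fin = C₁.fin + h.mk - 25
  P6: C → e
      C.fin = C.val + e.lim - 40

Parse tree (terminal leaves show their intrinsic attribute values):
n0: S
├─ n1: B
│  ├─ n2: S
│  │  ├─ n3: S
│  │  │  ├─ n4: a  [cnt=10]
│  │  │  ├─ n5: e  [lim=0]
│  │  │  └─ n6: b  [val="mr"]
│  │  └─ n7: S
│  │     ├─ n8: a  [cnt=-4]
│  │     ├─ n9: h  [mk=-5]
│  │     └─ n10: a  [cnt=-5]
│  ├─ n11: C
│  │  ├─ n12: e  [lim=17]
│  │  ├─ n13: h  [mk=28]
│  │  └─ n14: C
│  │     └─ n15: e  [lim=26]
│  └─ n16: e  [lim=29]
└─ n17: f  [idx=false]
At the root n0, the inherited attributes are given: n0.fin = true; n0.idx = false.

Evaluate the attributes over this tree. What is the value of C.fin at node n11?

8

1. n0.fin = true  [given at root]
2. n0.idx = false  [given at root]
3. n1.lab = "ru"  ["ru"]
4. n2.fin = true  [true]
5. n2.idx = false  [false]
6. n3.fin = false  [S₀.idx == true]
7. n3.idx = false  [false]
8. n4.cnt = 10  [terminal]
9. n5.lim = 0  [terminal]
10. n6.val = "mr"  [terminal]
11. n3.depth = -5  [e.lim - 5]
12. n7.fin = false  [S₀.idx and S₀.fin]
13. n7.idx = false  [S₀.fin == false]
14. n8.cnt = -4  [terminal]
15. n9.mk = -5  [terminal]
16. n10.cnt = -5  [terminal]
17. n7.depth = 27  [h.mk + 32]
18. n2.depth = -7  [(if S₀.idx then S₁.depth else S₂.depth) - 34]
19. n11.val = 6  [6]
20. n11.key = true  [S.depth > -8]
21. n12.lim = 17  [terminal]
22. n13.mk = 28  [terminal]
23. n14.val = 19  [(if C₀.key then C₀.val else e.lim) + 13]
24. n14.key = false  [h.mk > 28]
25. n15.lim = 26  [terminal]
26. n14.fin = 5  [C.val + e.lim - 40]
27. n11.fin = 8  [C₁.fin + h.mk - 25]
28. n16.lim = 29  [terminal]
29. n1.depth = "km"  ["km"]
30. n17.idx = false  [terminal]
31. n0.depth = 14  [len(B.depth) + 12]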